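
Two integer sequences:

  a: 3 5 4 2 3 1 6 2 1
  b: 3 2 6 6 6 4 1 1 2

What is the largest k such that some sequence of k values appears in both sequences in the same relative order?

Taking 3 (a #1, b #1); then 4 (a #3, b #6); then 1 (a #6, b #8); then 2 (a #8, b #9) gives a common subsequence of length 4, and the DP table's final entry dp[9][9] is also 4, so no common subsequence is longer.

4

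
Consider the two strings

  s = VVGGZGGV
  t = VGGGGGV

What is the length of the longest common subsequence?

One common subsequence of length 6: V at s[1]=t[1]; then G at s[3]=t[3]; then G at s[4]=t[4]; then G at s[6]=t[5]; then G at s[7]=t[6]; then V at s[8]=t[7]. Since dp[8][7] = 6, nothing longer is possible.

6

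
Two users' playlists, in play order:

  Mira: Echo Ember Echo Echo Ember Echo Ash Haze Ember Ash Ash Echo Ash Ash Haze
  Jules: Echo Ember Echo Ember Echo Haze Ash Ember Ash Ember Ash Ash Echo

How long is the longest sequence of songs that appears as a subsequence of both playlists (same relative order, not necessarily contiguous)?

Pick Echo at Mira[1]=Jules[1] → Ember at Mira[2]=Jules[2] → Echo at Mira[3]=Jules[3] → Echo at Mira[4]=Jules[5] → Ember at Mira[5]=Jules[8] → Ash at Mira[7]=Jules[9] → Ember at Mira[9]=Jules[10] → Ash at Mira[10]=Jules[11] → Ash at Mira[11]=Jules[12] → Echo at Mira[12]=Jules[13]; all 10 songs appear in both, in order. dp[15][13] = 10 confirms this is the maximum.

10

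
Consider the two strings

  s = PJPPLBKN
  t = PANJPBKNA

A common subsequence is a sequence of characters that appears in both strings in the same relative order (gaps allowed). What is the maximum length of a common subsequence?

6

Match P [1,1], J [2,4], P [4,5], B [6,6], K [7,7], N [8,8] — 6 characters in the same relative order in both. The LCS DP gives dp[8][9] = 6, so this is optimal.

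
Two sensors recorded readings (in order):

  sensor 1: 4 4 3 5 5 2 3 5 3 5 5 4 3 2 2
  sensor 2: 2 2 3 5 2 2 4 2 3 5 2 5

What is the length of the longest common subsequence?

6

One common subsequence of length 6: 3 [3,3], 5 [4,4], 2 [6,8], 3 [7,9], 5 [8,10], 5 [11,12]. dp[15][12] = 6 confirms this is the maximum.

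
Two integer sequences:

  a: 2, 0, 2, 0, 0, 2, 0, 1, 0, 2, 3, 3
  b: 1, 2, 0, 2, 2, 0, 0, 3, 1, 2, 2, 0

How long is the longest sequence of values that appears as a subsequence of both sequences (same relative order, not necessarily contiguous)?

Let dp[i][j] be the LCS length of the first i values of a and the first j values of b. dp[i][j] = dp[i-1][j-1]+1 when the i-th and j-th values match, else max(dp[i-1][j], dp[i][j-1]).
    ·  1  2  0  2  2  0  0  3  1  2  2  0
 ·  0  0  0  0  0  0  0  0  0  0  0  0  0
 2  0  0  1  1  1  1  1  1  1  1  1  1  1
 0  0  0  1  2  2  2  2  2  2  2  2  2  2
 2  0  0  1  2  3  3  3  3  3  3  3  3  3
 0  0  0  1  2  3  3  4  4  4  4  4  4  4
 0  0  0  1  2  3  3  4  5  5  5  5  5  5
 2  0  0  1  2  3  4  4  5  5  5  6  6  6
 0  0  0  1  2  3  4  5  5  5  5  6  6  7
 1  0  1  1  2  3  4  5  5  5  6  6  6  7
 0  0  1  1  2  3  4  5  6  6  6  6  6  7
 2  0  1  2  2  3  4  5  6  6  6  7  7  7
 3  0  1  2  2  3  4  5  6  7  7  7  7  7
 3  0  1  2  2  3  4  5  6  7  7  7  7  7
dp[12][12] = 7. One LCS (by backtracking along matches): 2, 0, 2, 0, 0, 2, 0.

7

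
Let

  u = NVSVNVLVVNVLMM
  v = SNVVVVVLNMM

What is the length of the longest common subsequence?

Pick N (u #1, v #2); then V (u #2, v #3); then V (u #4, v #4); then V (u #6, v #5); then V (u #8, v #6); then V (u #9, v #7); then N (u #10, v #9); then M (u #13, v #10); then M (u #14, v #11); all 9 characters appear in both, in order. The LCS DP gives dp[14][11] = 9, so this is optimal.

9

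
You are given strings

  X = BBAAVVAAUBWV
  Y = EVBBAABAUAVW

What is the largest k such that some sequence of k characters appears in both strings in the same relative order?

Let dp[i][j] be the LCS length of the first i characters of X and the first j characters of Y. dp[i][j] = dp[i-1][j-1]+1 when the i-th and j-th characters match, else max(dp[i-1][j], dp[i][j-1]).
    ·  E  V  B  B  A  A  B  A  U  A  V  W
 ·  0  0  0  0  0  0  0  0  0  0  0  0  0
 B  0  0  0  1  1  1  1  1  1  1  1  1  1
 B  0  0  0  1  2  2  2  2  2  2  2  2  2
 A  0  0  0  1  2  3  3  3  3  3  3  3  3
 A  0  0  0  1  2  3  4  4  4  4  4  4  4
 V  0  0  1  1  2  3  4  4  4  4  4  5  5
 V  0  0  1  1  2  3  4  4  4  4  4  5  5
 A  0  0  1  1  2  3  4  4  5  5  5  5  5
 A  0  0  1  1  2  3  4  4  5  5  6  6  6
 U  0  0  1  1  2  3  4  4  5  6  6  6  6
 B  0  0  1  2  2  3  4  5  5  6  6  6  6
 W  0  0  1  2  2  3  4  5  5  6  6  6  7
 V  0  0  1  2  2  3  4  5  5  6  6  7  7
dp[12][12] = 7. One LCS (by backtracking along matches): BBAAAAW.

7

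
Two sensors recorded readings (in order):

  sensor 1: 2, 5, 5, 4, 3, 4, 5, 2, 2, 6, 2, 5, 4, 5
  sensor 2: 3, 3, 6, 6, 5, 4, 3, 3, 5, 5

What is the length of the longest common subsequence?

Let dp[i][j] be the LCS length of the first i values of sensor 1 and the first j values of sensor 2. dp[i][j] = dp[i-1][j-1]+1 when the i-th and j-th values match, else max(dp[i-1][j], dp[i][j-1]).
    ·  3  3  6  6  5  4  3  3  5  5
 ·  0  0  0  0  0  0  0  0  0  0  0
 2  0  0  0  0  0  0  0  0  0  0  0
 5  0  0  0  0  0  1  1  1  1  1  1
 5  0  0  0  0  0  1  1  1  1  2  2
 4  0  0  0  0  0  1  2  2  2  2  2
 3  0  1  1  1  1  1  2  3  3  3  3
 4  0  1  1  1  1  1  2  3  3  3  3
 5  0  1  1  1  1  2  2  3  3  4  4
 2  0  1  1  1  1  2  2  3  3  4  4
 2  0  1  1  1  1  2  2  3  3  4  4
 6  0  1  1  2  2  2  2  3  3  4  4
 2  0  1  1  2  2  2  2  3  3  4  4
 5  0  1  1  2  2  3  3  3  3  4  5
 4  0  1  1  2  2  3  4  4  4  4  5
 5  0  1  1  2  2  3  4  4  4  5  5
dp[14][10] = 5. One LCS (by backtracking along matches): 5, 4, 3, 5, 5.

5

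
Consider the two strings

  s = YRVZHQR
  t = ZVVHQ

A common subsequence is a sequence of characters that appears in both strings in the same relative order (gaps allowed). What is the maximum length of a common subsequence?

Match V (s #3, t #3); then H (s #5, t #4); then Q (s #6, t #5) — 3 characters in the same relative order in both. The LCS DP gives dp[7][5] = 3, so this is optimal.

3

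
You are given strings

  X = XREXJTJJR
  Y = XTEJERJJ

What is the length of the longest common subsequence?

Let dp[i][j] be the LCS length of the first i characters of X and the first j characters of Y. dp[i][j] = dp[i-1][j-1]+1 when the i-th and j-th characters match, else max(dp[i-1][j], dp[i][j-1]).
    ·  X  T  E  J  E  R  J  J
 ·  0  0  0  0  0  0  0  0  0
 X  0  1  1  1  1  1  1  1  1
 R  0  1  1  1  1  1  2  2  2
 E  0  1  1  2  2  2  2  2  2
 X  0  1  1  2  2  2  2  2  2
 J  0  1  1  2  3  3  3  3  3
 T  0  1  2  2  3  3  3  3  3
 J  0  1  2  2  3  3  3  4  4
 J  0  1  2  2  3  3  3  4  5
 R  0  1  2  2  3  3  4  4  5
dp[9][8] = 5. One LCS (by backtracking along matches): XEJJJ.

5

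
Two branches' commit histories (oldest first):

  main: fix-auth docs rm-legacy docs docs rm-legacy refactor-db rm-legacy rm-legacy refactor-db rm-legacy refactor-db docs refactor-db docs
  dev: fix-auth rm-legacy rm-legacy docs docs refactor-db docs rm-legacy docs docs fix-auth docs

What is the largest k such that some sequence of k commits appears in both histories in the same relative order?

8

Pick fix-auth (main #1, dev #1), then rm-legacy (main #3, dev #3), then docs (main #4, dev #4), then docs (main #5, dev #5), then refactor-db (main #7, dev #6), then rm-legacy (main #8, dev #8), then docs (main #13, dev #10), then docs (main #15, dev #12); all 8 commits appear in both, in order. Since dp[15][12] = 8, nothing longer is possible.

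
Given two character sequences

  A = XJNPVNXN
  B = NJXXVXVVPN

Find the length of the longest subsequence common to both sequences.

4

Match X (A #1, B #4), V (A #5, B #5), X (A #7, B #6), N (A #8, B #10) — 4 characters in the same relative order in both. The LCS DP gives dp[8][10] = 4, so this is optimal.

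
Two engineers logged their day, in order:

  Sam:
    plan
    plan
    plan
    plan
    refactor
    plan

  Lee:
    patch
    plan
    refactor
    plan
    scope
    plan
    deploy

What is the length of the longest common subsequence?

One common subsequence of length 3: plan (Sam #1, Lee #2) → plan (Sam #2, Lee #4) → plan (Sam #3, Lee #6). dp[6][7] = 3 confirms this is the maximum.

3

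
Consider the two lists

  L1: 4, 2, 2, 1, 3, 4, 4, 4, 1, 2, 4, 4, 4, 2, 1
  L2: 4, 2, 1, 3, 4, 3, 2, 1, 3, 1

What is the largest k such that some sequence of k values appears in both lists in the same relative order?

Let dp[i][j] be the LCS length of the first i values of L1 and the first j values of L2. dp[i][j] = dp[i-1][j-1]+1 when the i-th and j-th values match, else max(dp[i-1][j], dp[i][j-1]).
    ·  4  2  1  3  4  3  2  1  3  1
 ·  0  0  0  0  0  0  0  0  0  0  0
 4  0  1  1  1  1  1  1  1  1  1  1
 2  0  1  2  2  2  2  2  2  2  2  2
 2  0  1  2  2  2  2  2  3  3  3  3
 1  0  1  2  3  3  3  3  3  4  4  4
 3  0  1  2  3  4  4  4  4  4  5  5
 4  0  1  2  3  4  5  5  5  5  5  5
 4  0  1  2  3  4  5  5  5  5  5  5
 4  0  1  2  3  4  5  5  5  5  5  5
 1  0  1  2  3  4  5  5  5  6  6  6
 2  0  1  2  3  4  5  5  6  6  6  6
 4  0  1  2  3  4  5  5  6  6  6  6
 4  0  1  2  3  4  5  5  6  6  6  6
 4  0  1  2  3  4  5  5  6  6  6  6
 2  0  1  2  3  4  5  5  6  6  6  6
 1  0  1  2  3  4  5  5  6  7  7  7
dp[15][10] = 7. One LCS (by backtracking along matches): 4, 2, 1, 3, 4, 1, 1.

7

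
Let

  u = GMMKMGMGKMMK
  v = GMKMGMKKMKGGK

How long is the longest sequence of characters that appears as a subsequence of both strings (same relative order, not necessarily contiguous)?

9

Match G at u[1]=v[1], M at u[3]=v[2], K at u[4]=v[3], M at u[5]=v[4], G at u[6]=v[5], M at u[7]=v[6], K at u[9]=v[8], M at u[10]=v[9], K at u[12]=v[13] — 9 characters in the same relative order in both. Since dp[12][13] = 9, nothing longer is possible.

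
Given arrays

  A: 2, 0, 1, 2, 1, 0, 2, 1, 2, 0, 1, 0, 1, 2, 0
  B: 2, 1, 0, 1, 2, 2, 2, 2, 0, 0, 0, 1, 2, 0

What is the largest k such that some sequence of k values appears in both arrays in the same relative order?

Match 2 [1,1], 0 [2,3], 1 [3,4], 2 [4,6], 2 [7,7], 2 [9,8], 0 [10,10], 0 [12,11], 1 [13,12], 2 [14,13], 0 [15,14] — 11 values in the same relative order in both. The LCS DP gives dp[15][14] = 11, so this is optimal.

11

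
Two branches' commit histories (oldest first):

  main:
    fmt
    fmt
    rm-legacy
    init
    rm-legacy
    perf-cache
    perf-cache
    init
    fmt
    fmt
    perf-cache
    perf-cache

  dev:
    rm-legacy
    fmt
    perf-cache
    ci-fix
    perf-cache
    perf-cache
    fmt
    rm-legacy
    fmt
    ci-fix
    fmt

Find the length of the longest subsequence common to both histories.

5

One common subsequence of length 5: fmt at main[1]=dev[2] → fmt at main[2]=dev[7] → rm-legacy at main[5]=dev[8] → fmt at main[9]=dev[9] → fmt at main[10]=dev[11]. Since dp[12][11] = 5, nothing longer is possible.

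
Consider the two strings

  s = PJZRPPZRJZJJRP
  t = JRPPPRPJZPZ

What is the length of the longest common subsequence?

8

Taking J [2,1], R [4,2], P [5,4], P [6,5], R [8,6], J [9,8], Z [10,9], P [14,10] gives a common subsequence of length 8. dp[14][11] = 8 confirms this is the maximum.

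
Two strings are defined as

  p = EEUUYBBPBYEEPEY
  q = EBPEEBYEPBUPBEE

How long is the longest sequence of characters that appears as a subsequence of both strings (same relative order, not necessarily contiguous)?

Taking E [1,4], E [2,5], Y [5,7], B [6,10], P [8,12], B [9,13], E [12,14], E [14,15] gives a common subsequence of length 8. Since dp[15][15] = 8, nothing longer is possible.

8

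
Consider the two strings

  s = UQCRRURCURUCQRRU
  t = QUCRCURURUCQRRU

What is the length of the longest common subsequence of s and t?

Pick U [1,2], then C [3,3], then R [4,4], then U [6,6], then R [7,7], then U [9,8], then R [10,9], then U [11,10], then C [12,11], then Q [13,12], then R [14,13], then R [15,14], then U [16,15]; all 13 characters appear in both, in order. The LCS DP gives dp[16][15] = 13, so this is optimal.

13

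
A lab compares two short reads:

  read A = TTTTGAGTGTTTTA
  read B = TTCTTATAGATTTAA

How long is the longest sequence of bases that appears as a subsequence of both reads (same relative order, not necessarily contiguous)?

Taking T at read A[1]=read B[1], then T at read A[2]=read B[2], then T at read A[3]=read B[4], then T at read A[4]=read B[5], then A at read A[6]=read B[6], then T at read A[8]=read B[7], then G at read A[9]=read B[9], then T at read A[10]=read B[11], then T at read A[11]=read B[12], then T at read A[12]=read B[13], then A at read A[14]=read B[15] gives a common subsequence of length 11. The LCS DP gives dp[14][15] = 11, so this is optimal.

11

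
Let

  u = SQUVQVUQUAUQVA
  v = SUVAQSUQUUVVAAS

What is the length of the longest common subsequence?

10

Pick S at u[1]=v[1], U at u[3]=v[2], V at u[4]=v[3], Q at u[5]=v[5], U at u[7]=v[7], Q at u[8]=v[8], U at u[9]=v[9], U at u[11]=v[10], V at u[13]=v[12], A at u[14]=v[14]; all 10 characters appear in both, in order. dp[14][15] = 10 confirms this is the maximum.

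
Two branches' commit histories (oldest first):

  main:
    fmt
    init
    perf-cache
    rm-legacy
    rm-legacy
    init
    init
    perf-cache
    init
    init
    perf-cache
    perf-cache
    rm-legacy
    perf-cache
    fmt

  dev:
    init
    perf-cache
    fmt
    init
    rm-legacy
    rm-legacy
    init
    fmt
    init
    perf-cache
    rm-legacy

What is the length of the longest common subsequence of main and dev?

8

Match fmt at main[1]=dev[3]; then init at main[2]=dev[4]; then rm-legacy at main[4]=dev[5]; then rm-legacy at main[5]=dev[6]; then init at main[6]=dev[7]; then init at main[10]=dev[9]; then perf-cache at main[12]=dev[10]; then rm-legacy at main[13]=dev[11] — 8 commits in the same relative order in both. Since dp[15][11] = 8, nothing longer is possible.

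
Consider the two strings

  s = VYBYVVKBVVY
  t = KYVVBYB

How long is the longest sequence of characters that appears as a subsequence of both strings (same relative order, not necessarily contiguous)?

Pick Y (s #4, t #2), V (s #5, t #3), V (s #6, t #4), B (s #8, t #5), Y (s #11, t #6); all 5 characters appear in both, in order. dp[11][7] = 5 confirms this is the maximum.

5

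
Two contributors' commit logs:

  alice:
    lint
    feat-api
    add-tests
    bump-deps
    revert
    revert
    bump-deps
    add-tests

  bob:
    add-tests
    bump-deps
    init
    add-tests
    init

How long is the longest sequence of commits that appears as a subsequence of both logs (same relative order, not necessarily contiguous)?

Taking add-tests [3,1], then bump-deps [4,2], then add-tests [8,4] gives a common subsequence of length 3. dp[8][5] = 3 confirms this is the maximum.

3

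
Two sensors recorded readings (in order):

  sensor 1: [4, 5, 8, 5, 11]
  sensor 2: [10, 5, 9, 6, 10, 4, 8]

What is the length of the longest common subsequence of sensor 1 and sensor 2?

Let dp[i][j] be the LCS length of the first i values of sensor 1 and the first j values of sensor 2. dp[i][j] = dp[i-1][j-1]+1 when the i-th and j-th values match, else max(dp[i-1][j], dp[i][j-1]).
    · 10  5  9  6 10  4  8
 ·  0  0  0  0  0  0  0  0
 4  0  0  0  0  0  0  1  1
 5  0  0  1  1  1  1  1  1
 8  0  0  1  1  1  1  1  2
 5  0  0  1  1  1  1  1  2
11  0  0  1  1  1  1  1  2
dp[5][7] = 2. One LCS (by backtracking along matches): 4, 8.

2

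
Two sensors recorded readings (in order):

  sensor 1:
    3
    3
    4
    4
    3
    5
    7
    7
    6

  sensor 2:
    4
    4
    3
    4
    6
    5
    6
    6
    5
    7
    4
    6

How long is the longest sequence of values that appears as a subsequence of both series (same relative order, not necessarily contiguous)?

Let dp[i][j] be the LCS length of the first i values of sensor 1 and the first j values of sensor 2. dp[i][j] = dp[i-1][j-1]+1 when the i-th and j-th values match, else max(dp[i-1][j], dp[i][j-1]).
    ·  4  4  3  4  6  5  6  6  5  7  4  6
 ·  0  0  0  0  0  0  0  0  0  0  0  0  0
 3  0  0  0  1  1  1  1  1  1  1  1  1  1
 3  0  0  0  1  1  1  1  1  1  1  1  1  1
 4  0  1  1  1  2  2  2  2  2  2  2  2  2
 4  0  1  2  2  2  2  2  2  2  2  2  3  3
 3  0  1  2  3  3  3  3  3  3  3  3  3  3
 5  0  1  2  3  3  3  4  4  4  4  4  4  4
 7  0  1  2  3  3  3  4  4  4  4  5  5  5
 7  0  1  2  3  3  3  4  4  4  4  5  5  5
 6  0  1  2  3  3  4  4  5  5  5  5  5  6
dp[9][12] = 6. One LCS (by backtracking along matches): 4, 4, 3, 5, 7, 6.

6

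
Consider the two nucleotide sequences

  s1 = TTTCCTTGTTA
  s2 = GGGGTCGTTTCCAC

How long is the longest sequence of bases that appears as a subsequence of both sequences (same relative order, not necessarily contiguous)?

6

Match T at s1[1]=s2[8], T at s1[2]=s2[9], T at s1[3]=s2[10], C at s1[4]=s2[11], C at s1[5]=s2[12], A at s1[11]=s2[13] — 6 bases in the same relative order in both. The LCS DP gives dp[11][14] = 6, so this is optimal.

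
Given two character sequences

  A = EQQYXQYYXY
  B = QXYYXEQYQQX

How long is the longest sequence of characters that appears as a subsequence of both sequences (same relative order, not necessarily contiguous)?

6

Match Q at A[2]=B[1] → Y at A[4]=B[4] → X at A[5]=B[5] → Q at A[6]=B[7] → Y at A[7]=B[8] → X at A[9]=B[11] — 6 characters in the same relative order in both. Since dp[10][11] = 6, nothing longer is possible.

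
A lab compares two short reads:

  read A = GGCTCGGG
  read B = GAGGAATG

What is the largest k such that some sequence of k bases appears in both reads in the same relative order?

Taking G [1,3]; then G [2,4]; then T [4,7]; then G [8,8] gives a common subsequence of length 4, and the DP table's final entry dp[8][8] is also 4, so no common subsequence is longer.

4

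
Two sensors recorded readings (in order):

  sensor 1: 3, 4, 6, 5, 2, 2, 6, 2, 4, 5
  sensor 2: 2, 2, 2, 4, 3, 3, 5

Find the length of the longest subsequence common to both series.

5

Let dp[i][j] be the LCS length of the first i values of sensor 1 and the first j values of sensor 2. dp[i][j] = dp[i-1][j-1]+1 when the i-th and j-th values match, else max(dp[i-1][j], dp[i][j-1]).
    ·  2  2  2  4  3  3  5
 ·  0  0  0  0  0  0  0  0
 3  0  0  0  0  0  1  1  1
 4  0  0  0  0  1  1  1  1
 6  0  0  0  0  1  1  1  1
 5  0  0  0  0  1  1  1  2
 2  0  1  1  1  1  1  1  2
 2  0  1  2  2  2  2  2  2
 6  0  1  2  2  2  2  2  2
 2  0  1  2  3  3  3  3  3
 4  0  1  2  3  4  4  4  4
 5  0  1  2  3  4  4  4  5
dp[10][7] = 5. One LCS (by backtracking along matches): 2, 2, 2, 4, 5.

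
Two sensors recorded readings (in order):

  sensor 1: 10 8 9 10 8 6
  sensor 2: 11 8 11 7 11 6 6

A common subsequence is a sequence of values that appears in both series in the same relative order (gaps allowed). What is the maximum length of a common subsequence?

2

Let dp[i][j] be the LCS length of the first i values of sensor 1 and the first j values of sensor 2. dp[i][j] = dp[i-1][j-1]+1 when the i-th and j-th values match, else max(dp[i-1][j], dp[i][j-1]).
    · 11  8 11  7 11  6  6
 ·  0  0  0  0  0  0  0  0
10  0  0  0  0  0  0  0  0
 8  0  0  1  1  1  1  1  1
 9  0  0  1  1  1  1  1  1
10  0  0  1  1  1  1  1  1
 8  0  0  1  1  1  1  1  1
 6  0  0  1  1  1  1  2  2
dp[6][7] = 2. One LCS (by backtracking along matches): 8, 6.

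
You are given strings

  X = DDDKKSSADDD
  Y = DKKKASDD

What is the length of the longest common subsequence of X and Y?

One common subsequence of length 6: D (X #1, Y #1), then K (X #4, Y #3), then K (X #5, Y #4), then S (X #7, Y #6), then D (X #10, Y #7), then D (X #11, Y #8). The LCS DP gives dp[11][8] = 6, so this is optimal.

6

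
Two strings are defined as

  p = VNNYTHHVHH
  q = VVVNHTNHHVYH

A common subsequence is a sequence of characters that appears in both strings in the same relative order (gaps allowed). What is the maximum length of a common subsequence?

7

Let dp[i][j] be the LCS length of the first i characters of p and the first j characters of q. dp[i][j] = dp[i-1][j-1]+1 when the i-th and j-th characters match, else max(dp[i-1][j], dp[i][j-1]).
    ·  V  V  V  N  H  T  N  H  H  V  Y  H
 ·  0  0  0  0  0  0  0  0  0  0  0  0  0
 V  0  1  1  1  1  1  1  1  1  1  1  1  1
 N  0  1  1  1  2  2  2  2  2  2  2  2  2
 N  0  1  1  1  2  2  2  3  3  3  3  3  3
 Y  0  1  1  1  2  2  2  3  3  3  3  4  4
 T  0  1  1  1  2  2  3  3  3  3  3  4  4
 H  0  1  1  1  2  3  3  3  4  4  4  4  5
 H  0  1  1  1  2  3  3  3  4  5  5  5  5
 V  0  1  2  2  2  3  3  3  4  5  6  6  6
 H  0  1  2  2  2  3  3  3  4  5  6  6  7
 H  0  1  2  2  2  3  3  3  4  5  6  6  7
dp[10][12] = 7. One LCS (by backtracking along matches): VNNHHVH.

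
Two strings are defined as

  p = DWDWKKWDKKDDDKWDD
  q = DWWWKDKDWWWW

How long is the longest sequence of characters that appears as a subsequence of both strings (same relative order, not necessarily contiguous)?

Match D (p #1, q #1); then W (p #2, q #3); then W (p #4, q #4); then K (p #6, q #5); then D (p #8, q #6); then K (p #10, q #7); then D (p #11, q #8); then W (p #15, q #12) — 8 characters in the same relative order in both. Since dp[17][12] = 8, nothing longer is possible.

8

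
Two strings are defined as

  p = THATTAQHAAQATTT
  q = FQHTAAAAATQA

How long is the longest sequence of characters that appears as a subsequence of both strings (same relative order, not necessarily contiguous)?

Pick T at p[1]=q[4], A at p[3]=q[6], A at p[6]=q[7], A at p[9]=q[8], A at p[10]=q[9], Q at p[11]=q[11], A at p[12]=q[12]; all 7 characters appear in both, in order. The LCS DP gives dp[15][12] = 7, so this is optimal.

7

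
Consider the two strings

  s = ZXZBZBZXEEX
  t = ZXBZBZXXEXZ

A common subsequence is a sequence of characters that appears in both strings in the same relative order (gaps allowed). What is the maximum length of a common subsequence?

Let dp[i][j] be the LCS length of the first i characters of s and the first j characters of t. dp[i][j] = dp[i-1][j-1]+1 when the i-th and j-th characters match, else max(dp[i-1][j], dp[i][j-1]).
    ·  Z  X  B  Z  B  Z  X  X  E  X  Z
 ·  0  0  0  0  0  0  0  0  0  0  0  0
 Z  0  1  1  1  1  1  1  1  1  1  1  1
 X  0  1  2  2  2  2  2  2  2  2  2  2
 Z  0  1  2  2  3  3  3  3  3  3  3  3
 B  0  1  2  3  3  4  4  4  4  4  4  4
 Z  0  1  2  3  4  4  5  5  5  5  5  5
 B  0  1  2  3  4  5  5  5  5  5  5  5
 Z  0  1  2  3  4  5  6  6  6  6  6  6
 X  0  1  2  3  4  5  6  7  7  7  7  7
 E  0  1  2  3  4  5  6  7  7  8  8  8
 E  0  1  2  3  4  5  6  7  7  8  8  8
 X  0  1  2  3  4  5  6  7  8  8  9  9
dp[11][11] = 9. One LCS (by backtracking along matches): ZXBZBZXEX.

9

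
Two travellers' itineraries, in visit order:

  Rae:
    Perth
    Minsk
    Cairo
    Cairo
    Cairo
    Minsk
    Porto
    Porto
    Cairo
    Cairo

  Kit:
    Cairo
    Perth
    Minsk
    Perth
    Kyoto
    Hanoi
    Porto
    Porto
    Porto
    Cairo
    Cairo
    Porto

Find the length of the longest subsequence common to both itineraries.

Match Perth [1,2], then Minsk [2,3], then Porto [7,8], then Porto [8,9], then Cairo [9,10], then Cairo [10,11] — 6 stops in the same relative order in both. The LCS DP gives dp[10][12] = 6, so this is optimal.

6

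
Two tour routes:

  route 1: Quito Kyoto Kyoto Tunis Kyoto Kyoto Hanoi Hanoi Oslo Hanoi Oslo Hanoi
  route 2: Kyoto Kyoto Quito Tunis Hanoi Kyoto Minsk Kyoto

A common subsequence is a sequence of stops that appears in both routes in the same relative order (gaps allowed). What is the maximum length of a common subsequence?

5

Taking Kyoto [2,1], then Kyoto [3,2], then Tunis [4,4], then Kyoto [5,6], then Kyoto [6,8] gives a common subsequence of length 5. dp[12][8] = 5 confirms this is the maximum.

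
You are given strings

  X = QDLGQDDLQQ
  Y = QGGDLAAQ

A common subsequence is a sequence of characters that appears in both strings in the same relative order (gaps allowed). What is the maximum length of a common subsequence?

Pick Q [1,1] → G [4,3] → D [7,4] → L [8,5] → Q [10,8]; all 5 characters appear in both, in order. dp[10][8] = 5 confirms this is the maximum.

5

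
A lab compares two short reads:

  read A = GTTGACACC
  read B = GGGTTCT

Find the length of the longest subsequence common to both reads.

4

One common subsequence of length 4: G at read A[1]=read B[3] → T at read A[2]=read B[4] → T at read A[3]=read B[5] → C at read A[6]=read B[6]. dp[9][7] = 4 confirms this is the maximum.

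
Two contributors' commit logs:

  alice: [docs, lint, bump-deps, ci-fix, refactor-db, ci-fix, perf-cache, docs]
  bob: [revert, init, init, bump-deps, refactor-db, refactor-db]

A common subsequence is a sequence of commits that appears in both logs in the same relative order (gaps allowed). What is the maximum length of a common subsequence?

Pick bump-deps at alice[3]=bob[4]; then refactor-db at alice[5]=bob[6]; all 2 commits appear in both, in order. dp[8][6] = 2 confirms this is the maximum.

2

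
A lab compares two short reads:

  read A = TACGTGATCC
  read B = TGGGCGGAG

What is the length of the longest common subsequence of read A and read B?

Taking T (read A #1, read B #1) → C (read A #3, read B #5) → G (read A #4, read B #6) → G (read A #6, read B #7) → A (read A #7, read B #8) gives a common subsequence of length 5. dp[10][9] = 5 confirms this is the maximum.

5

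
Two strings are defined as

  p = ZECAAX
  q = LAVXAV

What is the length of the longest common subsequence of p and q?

Let dp[i][j] be the LCS length of the first i characters of p and the first j characters of q. dp[i][j] = dp[i-1][j-1]+1 when the i-th and j-th characters match, else max(dp[i-1][j], dp[i][j-1]).
    ·  L  A  V  X  A  V
 ·  0  0  0  0  0  0  0
 Z  0  0  0  0  0  0  0
 E  0  0  0  0  0  0  0
 C  0  0  0  0  0  0  0
 A  0  0  1  1  1  1  1
 A  0  0  1  1  1  2  2
 X  0  0  1  1  2  2  2
dp[6][6] = 2. One LCS (by backtracking along matches): AA.

2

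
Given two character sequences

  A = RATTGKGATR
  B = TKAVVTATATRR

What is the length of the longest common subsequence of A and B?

Pick A (A #2, B #3); then T (A #3, B #6); then T (A #4, B #8); then A (A #8, B #9); then T (A #9, B #10); then R (A #10, B #12); all 6 characters appear in both, in order, and the DP table's final entry dp[10][12] is also 6, so no common subsequence is longer.

6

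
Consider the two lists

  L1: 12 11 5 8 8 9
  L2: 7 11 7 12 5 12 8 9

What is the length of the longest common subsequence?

4

Let dp[i][j] be the LCS length of the first i values of L1 and the first j values of L2. dp[i][j] = dp[i-1][j-1]+1 when the i-th and j-th values match, else max(dp[i-1][j], dp[i][j-1]).
    ·  7 11  7 12  5 12  8  9
 ·  0  0  0  0  0  0  0  0  0
12  0  0  0  0  1  1  1  1  1
11  0  0  1  1  1  1  1  1  1
 5  0  0  1  1  1  2  2  2  2
 8  0  0  1  1  1  2  2  3  3
 8  0  0  1  1  1  2  2  3  3
 9  0  0  1  1  1  2  2  3  4
dp[6][8] = 4. One LCS (by backtracking along matches): 12, 5, 8, 9.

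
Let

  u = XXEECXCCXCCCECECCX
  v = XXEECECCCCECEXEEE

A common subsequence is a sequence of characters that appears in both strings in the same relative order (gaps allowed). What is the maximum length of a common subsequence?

13

One common subsequence of length 13: X (u #1, v #1), then X (u #2, v #2), then E (u #3, v #3), then E (u #4, v #4), then C (u #5, v #5), then C (u #8, v #7), then C (u #10, v #8), then C (u #11, v #9), then C (u #12, v #10), then E (u #13, v #11), then C (u #14, v #12), then E (u #15, v #13), then X (u #18, v #14). The LCS DP gives dp[18][17] = 13, so this is optimal.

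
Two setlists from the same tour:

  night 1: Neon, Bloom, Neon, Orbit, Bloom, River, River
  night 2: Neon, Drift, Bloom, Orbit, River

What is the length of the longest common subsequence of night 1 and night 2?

Pick Neon at night 1[1]=night 2[1], Bloom at night 1[2]=night 2[3], Orbit at night 1[4]=night 2[4], River at night 1[7]=night 2[5]; all 4 songs appear in both, in order. dp[7][5] = 4 confirms this is the maximum.

4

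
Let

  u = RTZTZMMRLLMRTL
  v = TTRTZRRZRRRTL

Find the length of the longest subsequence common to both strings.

Match R at u[1]=v[3]; then T at u[2]=v[4]; then Z at u[3]=v[5]; then Z at u[5]=v[8]; then R at u[8]=v[10]; then R at u[12]=v[11]; then T at u[13]=v[12]; then L at u[14]=v[13] — 8 characters in the same relative order in both. The LCS DP gives dp[14][13] = 8, so this is optimal.

8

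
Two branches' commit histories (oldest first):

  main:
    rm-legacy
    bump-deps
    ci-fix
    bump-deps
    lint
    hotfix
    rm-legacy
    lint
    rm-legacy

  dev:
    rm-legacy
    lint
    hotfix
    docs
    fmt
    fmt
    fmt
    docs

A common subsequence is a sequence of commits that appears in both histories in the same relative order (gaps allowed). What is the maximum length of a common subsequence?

3

Taking rm-legacy [1,1], then lint [5,2], then hotfix [6,3] gives a common subsequence of length 3. Since dp[9][8] = 3, nothing longer is possible.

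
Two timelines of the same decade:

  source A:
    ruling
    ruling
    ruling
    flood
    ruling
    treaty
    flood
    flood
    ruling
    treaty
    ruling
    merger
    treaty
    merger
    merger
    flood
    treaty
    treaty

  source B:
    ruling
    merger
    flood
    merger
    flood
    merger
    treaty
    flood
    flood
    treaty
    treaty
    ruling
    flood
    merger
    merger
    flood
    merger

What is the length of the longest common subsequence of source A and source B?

Taking ruling at source A[1]=source B[1] → flood at source A[4]=source B[5] → treaty at source A[6]=source B[7] → flood at source A[7]=source B[8] → flood at source A[8]=source B[9] → treaty at source A[10]=source B[11] → ruling at source A[11]=source B[12] → merger at source A[12]=source B[14] → merger at source A[14]=source B[15] → merger at source A[15]=source B[17] gives a common subsequence of length 10, and the DP table's final entry dp[18][17] is also 10, so no common subsequence is longer.

10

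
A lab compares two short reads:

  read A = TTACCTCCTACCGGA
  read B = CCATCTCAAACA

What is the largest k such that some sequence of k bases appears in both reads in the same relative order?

8

Pick C at read A[4]=read B[1] → C at read A[5]=read B[2] → T at read A[6]=read B[4] → C at read A[7]=read B[5] → C at read A[8]=read B[7] → A at read A[10]=read B[10] → C at read A[12]=read B[11] → A at read A[15]=read B[12]; all 8 bases appear in both, in order, and the DP table's final entry dp[15][12] is also 8, so no common subsequence is longer.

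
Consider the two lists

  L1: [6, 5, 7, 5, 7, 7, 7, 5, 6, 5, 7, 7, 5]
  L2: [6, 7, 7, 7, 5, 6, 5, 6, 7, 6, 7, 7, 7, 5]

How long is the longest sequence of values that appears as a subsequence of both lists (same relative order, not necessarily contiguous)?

10

Taking 6 (L1 #1, L2 #1) → 7 (L1 #5, L2 #2) → 7 (L1 #6, L2 #3) → 7 (L1 #7, L2 #4) → 5 (L1 #8, L2 #5) → 6 (L1 #9, L2 #6) → 5 (L1 #10, L2 #7) → 7 (L1 #11, L2 #12) → 7 (L1 #12, L2 #13) → 5 (L1 #13, L2 #14) gives a common subsequence of length 10. The LCS DP gives dp[13][14] = 10, so this is optimal.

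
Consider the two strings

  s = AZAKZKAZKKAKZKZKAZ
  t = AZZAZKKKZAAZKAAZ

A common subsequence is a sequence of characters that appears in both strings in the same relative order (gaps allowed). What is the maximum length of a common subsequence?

Pick A [1,1]; then Z [2,2]; then Z [5,3]; then A [7,4]; then Z [8,5]; then K [9,6]; then K [10,7]; then K [12,8]; then Z [13,9]; then Z [15,12]; then K [16,13]; then A [17,15]; then Z [18,16]; all 13 characters appear in both, in order, and the DP table's final entry dp[18][16] is also 13, so no common subsequence is longer.

13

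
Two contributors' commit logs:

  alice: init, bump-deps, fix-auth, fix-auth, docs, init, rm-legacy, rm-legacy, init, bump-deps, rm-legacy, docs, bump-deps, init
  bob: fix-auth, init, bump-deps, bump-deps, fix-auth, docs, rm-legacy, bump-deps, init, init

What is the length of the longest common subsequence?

One common subsequence of length 7: init [1,2], bump-deps [2,4], fix-auth [4,5], docs [5,6], rm-legacy [7,7], init [9,9], init [14,10]. Since dp[14][10] = 7, nothing longer is possible.

7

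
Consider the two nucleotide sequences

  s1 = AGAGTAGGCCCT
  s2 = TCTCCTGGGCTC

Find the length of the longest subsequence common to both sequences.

5

Let dp[i][j] be the LCS length of the first i bases of s1 and the first j bases of s2. dp[i][j] = dp[i-1][j-1]+1 when the i-th and j-th bases match, else max(dp[i-1][j], dp[i][j-1]).
    ·  T  C  T  C  C  T  G  G  G  C  T  C
 ·  0  0  0  0  0  0  0  0  0  0  0  0  0
 A  0  0  0  0  0  0  0  0  0  0  0  0  0
 G  0  0  0  0  0  0  0  1  1  1  1  1  1
 A  0  0  0  0  0  0  0  1  1  1  1  1  1
 G  0  0  0  0  0  0  0  1  2  2  2  2  2
 T  0  1  1  1  1  1  1  1  2  2  2  3  3
 A  0  1  1  1  1  1  1  1  2  2  2  3  3
 G  0  1  1  1  1  1  1  2  2  3  3  3  3
 G  0  1  1  1  1  1  1  2  3  3  3  3  3
 C  0  1  2  2  2  2  2  2  3  3  4  4  4
 C  0  1  2  2  3  3  3  3  3  3  4  4  5
 C  0  1  2  2  3  4  4  4  4  4  4  4  5
 T  0  1  2  3  3  4  5  5  5  5  5  5  5
dp[12][12] = 5. One LCS (by backtracking along matches): GGGCC.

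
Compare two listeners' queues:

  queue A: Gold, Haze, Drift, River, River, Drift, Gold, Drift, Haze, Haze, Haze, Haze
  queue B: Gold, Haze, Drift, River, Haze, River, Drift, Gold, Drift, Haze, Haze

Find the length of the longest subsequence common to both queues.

Pick Gold [1,1], Haze [2,2], Drift [3,3], River [4,4], River [5,6], Drift [6,7], Gold [7,8], Drift [8,9], Haze [11,10], Haze [12,11]; all 10 songs appear in both, in order, and the DP table's final entry dp[12][11] is also 10, so no common subsequence is longer.

10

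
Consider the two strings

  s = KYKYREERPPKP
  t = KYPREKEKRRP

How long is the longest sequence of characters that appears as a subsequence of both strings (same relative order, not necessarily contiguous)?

7

Taking K at s[1]=t[1]; then Y at s[2]=t[2]; then R at s[5]=t[4]; then E at s[6]=t[5]; then E at s[7]=t[7]; then R at s[8]=t[10]; then P at s[12]=t[11] gives a common subsequence of length 7, and the DP table's final entry dp[12][11] is also 7, so no common subsequence is longer.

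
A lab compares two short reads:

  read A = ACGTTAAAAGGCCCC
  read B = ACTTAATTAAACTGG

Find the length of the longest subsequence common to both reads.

10

One common subsequence of length 10: A at read A[1]=read B[1], C at read A[2]=read B[2], T at read A[4]=read B[3], T at read A[5]=read B[4], A at read A[6]=read B[6], A at read A[7]=read B[9], A at read A[8]=read B[10], A at read A[9]=read B[11], G at read A[10]=read B[14], G at read A[11]=read B[15]. The LCS DP gives dp[15][15] = 10, so this is optimal.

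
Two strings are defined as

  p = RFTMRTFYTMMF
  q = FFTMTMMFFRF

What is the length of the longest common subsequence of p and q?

Pick F (p #2, q #2), T (p #3, q #3), M (p #4, q #4), T (p #9, q #5), M (p #10, q #6), M (p #11, q #7), F (p #12, q #11); all 7 characters appear in both, in order. dp[12][11] = 7 confirms this is the maximum.

7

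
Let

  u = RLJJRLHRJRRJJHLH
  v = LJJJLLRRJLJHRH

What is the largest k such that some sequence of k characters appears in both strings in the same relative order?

Taking L at u[2]=v[1]; then J at u[3]=v[3]; then J at u[4]=v[4]; then L at u[6]=v[6]; then R at u[10]=v[7]; then R at u[11]=v[8]; then J at u[12]=v[9]; then J at u[13]=v[11]; then H at u[14]=v[12]; then H at u[16]=v[14] gives a common subsequence of length 10. Since dp[16][14] = 10, nothing longer is possible.

10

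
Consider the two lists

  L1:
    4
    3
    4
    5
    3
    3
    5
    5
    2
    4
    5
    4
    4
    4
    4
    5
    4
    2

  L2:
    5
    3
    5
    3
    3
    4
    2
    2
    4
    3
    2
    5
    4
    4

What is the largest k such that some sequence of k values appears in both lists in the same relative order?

9

One common subsequence of length 9: 3 [2,2], 5 [4,3], 3 [5,4], 3 [6,5], 2 [9,8], 4 [10,9], 5 [11,12], 4 [15,13], 4 [17,14]. dp[18][14] = 9 confirms this is the maximum.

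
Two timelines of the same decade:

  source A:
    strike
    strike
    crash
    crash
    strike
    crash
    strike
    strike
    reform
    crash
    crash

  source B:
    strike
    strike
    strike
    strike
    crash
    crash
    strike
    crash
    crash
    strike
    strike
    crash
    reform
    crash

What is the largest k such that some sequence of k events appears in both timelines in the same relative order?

Match strike [1,3] → strike [2,4] → crash [3,5] → crash [4,6] → strike [5,7] → crash [6,9] → strike [7,10] → strike [8,11] → reform [9,13] → crash [11,14] — 10 events in the same relative order in both, and the DP table's final entry dp[11][14] is also 10, so no common subsequence is longer.

10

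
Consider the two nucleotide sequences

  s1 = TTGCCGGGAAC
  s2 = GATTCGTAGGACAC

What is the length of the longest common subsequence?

9

One common subsequence of length 9: T [1,3], T [2,4], C [5,5], G [6,6], G [7,9], G [8,10], A [9,11], A [10,13], C [11,14]. The LCS DP gives dp[11][14] = 9, so this is optimal.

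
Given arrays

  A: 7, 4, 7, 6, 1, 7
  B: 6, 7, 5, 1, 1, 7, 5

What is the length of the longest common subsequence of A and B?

Let dp[i][j] be the LCS length of the first i values of A and the first j values of B. dp[i][j] = dp[i-1][j-1]+1 when the i-th and j-th values match, else max(dp[i-1][j], dp[i][j-1]).
    ·  6  7  5  1  1  7  5
 ·  0  0  0  0  0  0  0  0
 7  0  0  1  1  1  1  1  1
 4  0  0  1  1  1  1  1  1
 7  0  0  1  1  1  1  2  2
 6  0  1  1  1  1  1  2  2
 1  0  1  1  1  2  2  2  2
 7  0  1  2  2  2  2  3  3
dp[6][7] = 3. One LCS (by backtracking along matches): 7, 1, 7.

3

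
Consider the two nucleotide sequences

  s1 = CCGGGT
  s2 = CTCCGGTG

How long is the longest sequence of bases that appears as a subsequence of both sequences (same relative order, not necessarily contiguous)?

Taking C [1,3], C [2,4], G [3,5], G [4,6], G [5,8] gives a common subsequence of length 5. dp[6][8] = 5 confirms this is the maximum.

5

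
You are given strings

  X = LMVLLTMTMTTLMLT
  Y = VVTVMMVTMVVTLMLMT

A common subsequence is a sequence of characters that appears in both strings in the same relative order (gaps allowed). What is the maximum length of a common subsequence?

10

One common subsequence of length 10: V at X[3]=Y[2]; then T at X[6]=Y[3]; then M at X[7]=Y[6]; then T at X[8]=Y[8]; then M at X[9]=Y[9]; then T at X[11]=Y[12]; then L at X[12]=Y[13]; then M at X[13]=Y[14]; then L at X[14]=Y[15]; then T at X[15]=Y[17]. dp[15][17] = 10 confirms this is the maximum.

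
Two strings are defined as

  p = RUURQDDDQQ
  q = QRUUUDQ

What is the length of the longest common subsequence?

5

Taking R [1,2], then U [2,4], then U [3,5], then D [8,6], then Q [10,7] gives a common subsequence of length 5. Since dp[10][7] = 5, nothing longer is possible.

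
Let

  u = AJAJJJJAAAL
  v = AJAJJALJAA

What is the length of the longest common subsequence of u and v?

8

Let dp[i][j] be the LCS length of the first i characters of u and the first j characters of v. dp[i][j] = dp[i-1][j-1]+1 when the i-th and j-th characters match, else max(dp[i-1][j], dp[i][j-1]).
    ·  A  J  A  J  J  A  L  J  A  A
 ·  0  0  0  0  0  0  0  0  0  0  0
 A  0  1  1  1  1  1  1  1  1  1  1
 J  0  1  2  2  2  2  2  2  2  2  2
 A  0  1  2  3  3  3  3  3  3  3  3
 J  0  1  2  3  4  4  4  4  4  4  4
 J  0  1  2  3  4  5  5  5  5  5  5
 J  0  1  2  3  4  5  5  5  6  6  6
 J  0  1  2  3  4  5  5  5  6  6  6
 A  0  1  2  3  4  5  6  6  6  7  7
 A  0  1  2  3  4  5  6  6  6  7  8
 A  0  1  2  3  4  5  6  6  6  7  8
 L  0  1  2  3  4  5  6  7  7  7  8
dp[11][10] = 8. One LCS (by backtracking along matches): AJAJJJAA.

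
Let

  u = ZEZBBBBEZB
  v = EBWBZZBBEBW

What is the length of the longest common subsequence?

7

Pick E [2,1]; then B [4,2]; then B [5,4]; then B [6,7]; then B [7,8]; then E [8,9]; then B [10,10]; all 7 characters appear in both, in order. dp[10][11] = 7 confirms this is the maximum.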